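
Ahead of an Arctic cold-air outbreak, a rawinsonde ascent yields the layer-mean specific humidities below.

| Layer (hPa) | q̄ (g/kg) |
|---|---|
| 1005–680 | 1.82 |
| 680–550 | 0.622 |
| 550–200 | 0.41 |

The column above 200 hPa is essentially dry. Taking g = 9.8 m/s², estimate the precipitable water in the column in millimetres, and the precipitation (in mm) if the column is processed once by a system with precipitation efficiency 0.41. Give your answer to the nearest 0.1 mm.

PW ≈ 8.3 mm; precipitation ≈ 3.4 mm

Precipitable water is the column-integrated vapour mass per unit area: PW = (1/g) Σ q̄ Δp, with q in kg/kg and Δp in Pa (1 kg/m² of water = 1 mm).
Layer 1005–680 hPa: Δp = 325 hPa = 32500 Pa, q̄ = 0.00182 kg/kg → 0.00182 × 32500 / 9.8 = 6.04 mm
Layer 680–550 hPa: Δp = 130 hPa = 13000 Pa, q̄ = 0.000622 kg/kg → 0.000622 × 13000 / 9.8 = 0.83 mm
Layer 550–200 hPa: Δp = 350 hPa = 35000 Pa, q̄ = 0.00041 kg/kg → 0.00041 × 35000 / 9.8 = 1.46 mm
PW = 6.04 + 0.83 + 1.46 = 8.33 ≈ 8.3 mm.
Precipitation = ε × PW = 0.41 × 8.3 = 3.4 mm.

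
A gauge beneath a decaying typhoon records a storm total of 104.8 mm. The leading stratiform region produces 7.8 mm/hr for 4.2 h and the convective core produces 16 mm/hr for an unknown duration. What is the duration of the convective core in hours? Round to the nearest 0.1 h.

duration ≈ 4.5 h

Known phases: 7.8 × 4.2 = 32.76 mm.
Remaining depth = 104.8 − 32.76 = 72.04 mm.
Duration = 72.04 / 16 = 4.5 h.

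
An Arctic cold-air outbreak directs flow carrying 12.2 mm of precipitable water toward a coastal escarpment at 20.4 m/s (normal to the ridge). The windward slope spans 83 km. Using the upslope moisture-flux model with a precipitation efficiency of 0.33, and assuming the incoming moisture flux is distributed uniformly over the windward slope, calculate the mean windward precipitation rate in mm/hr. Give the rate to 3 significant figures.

Incoming column moisture flux per unit ridge length: F = V × PW = 20.4 × 12.2 = 248.88 mm·m/s.
Spread over the 83 km slope with efficiency ε = 0.33: R = ε·F/W = 0.33 × 248.88 / 83000 m = 9.895e-04 mm/s.
R = 9.895e-04 × 3600 = 3.56 mm/hr.

R ≈ 3.56 mm/hr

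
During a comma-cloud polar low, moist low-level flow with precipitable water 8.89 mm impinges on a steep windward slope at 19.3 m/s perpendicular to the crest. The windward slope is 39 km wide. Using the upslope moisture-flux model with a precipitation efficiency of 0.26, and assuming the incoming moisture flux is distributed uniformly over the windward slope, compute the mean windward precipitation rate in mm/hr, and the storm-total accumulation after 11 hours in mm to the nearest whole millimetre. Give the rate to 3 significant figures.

Incoming column moisture flux per unit ridge length: F = V × PW = 19.3 × 8.89 = 171.577 mm·m/s.
Spread over the 39 km slope with efficiency ε = 0.26: R = ε·F/W = 0.26 × 171.577 / 39000 m = 1.144e-03 mm/s.
R = 1.144e-03 × 3600 = 4.12 mm/hr.
Over 11 h: total = 4.12 × 11 = 45.32 ≈ 45 mm.

R ≈ 4.12 mm/hr; total ≈ 45 mm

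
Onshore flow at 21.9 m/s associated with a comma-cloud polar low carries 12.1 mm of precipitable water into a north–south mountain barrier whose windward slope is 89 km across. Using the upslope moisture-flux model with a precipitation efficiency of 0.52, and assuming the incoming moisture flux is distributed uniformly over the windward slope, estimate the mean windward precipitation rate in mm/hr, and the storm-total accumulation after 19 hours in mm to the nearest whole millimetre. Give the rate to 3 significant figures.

R ≈ 5.57 mm/hr; total ≈ 106 mm

Incoming column moisture flux per unit ridge length: F = V × PW = 21.9 × 12.1 = 264.99 mm·m/s.
Spread over the 89 km slope with efficiency ε = 0.52: R = ε·F/W = 0.52 × 264.99 / 89000 m = 1.548e-03 mm/s.
R = 1.548e-03 × 3600 = 5.57 mm/hr.
Over 19 h: total = 5.57 × 19 = 105.83 ≈ 106 mm.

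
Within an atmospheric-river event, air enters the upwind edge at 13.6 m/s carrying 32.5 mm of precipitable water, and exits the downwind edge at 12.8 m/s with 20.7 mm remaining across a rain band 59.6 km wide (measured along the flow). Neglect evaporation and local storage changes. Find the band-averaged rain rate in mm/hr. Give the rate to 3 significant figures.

R ≈ 10.7 mm/hr

Column moisture flux per unit crosswind length is F = V × PW.
Inflow: F_in = 13.6 × 32.5 = 442 mm·m/s
Outflow: F_out = 12.8 × 20.7 = 264.96 mm·m/s
Steady-state rate R = (F_in − F_out)/L = (442 − 264.96) / 59600 m = 2.970e-03 mm/s.
R = 2.970e-03 × 3600 = 10.7 mm/hr.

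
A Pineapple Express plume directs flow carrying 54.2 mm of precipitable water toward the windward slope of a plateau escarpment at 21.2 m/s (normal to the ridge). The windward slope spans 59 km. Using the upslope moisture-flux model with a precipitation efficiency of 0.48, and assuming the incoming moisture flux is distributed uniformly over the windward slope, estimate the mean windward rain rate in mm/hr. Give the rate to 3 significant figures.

R ≈ 33.7 mm/hr

Incoming column moisture flux per unit ridge length: F = V × PW = 21.2 × 54.2 = 1149.04 mm·m/s.
Spread over the 59 km slope with efficiency ε = 0.48: R = ε·F/W = 0.48 × 1149.04 / 59000 m = 9.348e-03 mm/s.
R = 9.348e-03 × 3600 = 33.7 mm/hr.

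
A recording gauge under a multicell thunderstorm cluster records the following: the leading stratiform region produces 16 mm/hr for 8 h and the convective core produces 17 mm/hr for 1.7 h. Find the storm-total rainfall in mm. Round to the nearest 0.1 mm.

Total = Σ Rᵢ Δtᵢ = 16 × 8 + 17 × 1.7
      = 128 + 28.9 = 156.9 mm.

total ≈ 156.9 mm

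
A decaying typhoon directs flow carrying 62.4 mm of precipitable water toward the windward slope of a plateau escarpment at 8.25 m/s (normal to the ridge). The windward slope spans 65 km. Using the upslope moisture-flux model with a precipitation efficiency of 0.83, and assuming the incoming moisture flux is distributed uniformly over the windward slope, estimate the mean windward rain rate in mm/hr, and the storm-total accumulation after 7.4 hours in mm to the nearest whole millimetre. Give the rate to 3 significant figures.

R ≈ 23.7 mm/hr; total ≈ 175 mm

Incoming column moisture flux per unit ridge length: F = V × PW = 8.25 × 62.4 = 514.8 mm·m/s.
Spread over the 65 km slope with efficiency ε = 0.83: R = ε·F/W = 0.83 × 514.8 / 65000 m = 6.574e-03 mm/s.
R = 6.574e-03 × 3600 = 23.7 mm/hr.
Over 7.4 h: total = 23.7 × 7.4 = 175.38 ≈ 175 mm.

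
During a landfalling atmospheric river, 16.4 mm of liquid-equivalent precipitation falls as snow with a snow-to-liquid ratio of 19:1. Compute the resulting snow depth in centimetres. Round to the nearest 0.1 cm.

Snow depth = liquid × ratio = 16.4 mm × 19 = 311.6 mm = 31.2 cm.

snow depth ≈ 31.2 cm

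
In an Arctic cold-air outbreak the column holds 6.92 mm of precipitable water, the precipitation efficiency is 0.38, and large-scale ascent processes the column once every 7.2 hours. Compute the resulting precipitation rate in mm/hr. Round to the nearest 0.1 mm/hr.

Each overturning extracts ε × PW = 0.38 × 6.92 = 2.6296 mm.
Rate = ε·PW / τ = 2.6296 / 7.2 h = 0.4 mm/hr.

R ≈ 0.4 mm/hr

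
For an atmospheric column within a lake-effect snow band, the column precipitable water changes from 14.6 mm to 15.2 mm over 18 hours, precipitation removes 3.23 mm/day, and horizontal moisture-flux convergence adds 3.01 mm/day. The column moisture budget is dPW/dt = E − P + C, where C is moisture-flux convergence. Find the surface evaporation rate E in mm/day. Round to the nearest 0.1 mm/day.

E ≈ 1.0 mm/day

dPW/dt = (15.2 − 14.6) mm / (18/24 day) = +0.800 mm/day.
E = dPW/dt + P − C = (+0.800) + 3.23 − (3.01) = 1.0 mm/day.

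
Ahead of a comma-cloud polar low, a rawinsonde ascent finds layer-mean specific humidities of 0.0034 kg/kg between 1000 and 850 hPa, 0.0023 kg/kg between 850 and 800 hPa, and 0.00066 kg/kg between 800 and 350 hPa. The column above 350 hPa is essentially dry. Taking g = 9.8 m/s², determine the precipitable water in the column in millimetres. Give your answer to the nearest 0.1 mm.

PW ≈ 9.4 mm

Precipitable water is the column-integrated vapour mass per unit area: PW = (1/g) Σ q̄ Δp, with q in kg/kg and Δp in Pa (1 kg/m² of water = 1 mm).
Layer 1000–850 hPa: Δp = 150 hPa = 15000 Pa, q̄ = 0.0034 kg/kg → 0.0034 × 15000 / 9.8 = 5.20 mm
Layer 850–800 hPa: Δp = 50 hPa = 5000 Pa, q̄ = 0.0023 kg/kg → 0.0023 × 5000 / 9.8 = 1.17 mm
Layer 800–350 hPa: Δp = 450 hPa = 45000 Pa, q̄ = 0.00066 kg/kg → 0.00066 × 45000 / 9.8 = 3.03 mm
PW = 5.20 + 1.17 + 3.03 = 9.40 ≈ 9.4 mm.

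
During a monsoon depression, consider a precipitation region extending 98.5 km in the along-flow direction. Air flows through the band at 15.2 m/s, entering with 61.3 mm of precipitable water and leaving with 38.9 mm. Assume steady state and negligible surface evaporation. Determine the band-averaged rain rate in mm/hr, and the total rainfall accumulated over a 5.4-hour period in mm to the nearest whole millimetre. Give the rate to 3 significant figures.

R ≈ 12.4 mm/hr; total ≈ 67 mm

Column moisture flux per unit crosswind length is F = V × PW.
Inflow: F_in = 15.2 × 61.3 = 931.76 mm·m/s
Outflow: F_out = 15.2 × 38.9 = 591.28 mm·m/s
Steady-state rate R = (F_in − F_out)/L = (931.76 − 591.28) / 98500 m = 3.457e-03 mm/s.
R = 3.457e-03 × 3600 = 12.4 mm/hr.
Over 5.4 h: total = 12.4 × 5.4 = 66.96 ≈ 67 mm.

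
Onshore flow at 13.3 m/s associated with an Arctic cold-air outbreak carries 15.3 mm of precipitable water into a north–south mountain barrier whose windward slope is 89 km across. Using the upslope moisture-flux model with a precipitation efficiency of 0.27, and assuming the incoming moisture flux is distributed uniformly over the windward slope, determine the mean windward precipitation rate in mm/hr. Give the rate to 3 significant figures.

Incoming column moisture flux per unit ridge length: F = V × PW = 13.3 × 15.3 = 203.49 mm·m/s.
Spread over the 89 km slope with efficiency ε = 0.27: R = ε·F/W = 0.27 × 203.49 / 89000 m = 6.173e-04 mm/s.
R = 6.173e-04 × 3600 = 2.22 mm/hr.

R ≈ 2.22 mm/hr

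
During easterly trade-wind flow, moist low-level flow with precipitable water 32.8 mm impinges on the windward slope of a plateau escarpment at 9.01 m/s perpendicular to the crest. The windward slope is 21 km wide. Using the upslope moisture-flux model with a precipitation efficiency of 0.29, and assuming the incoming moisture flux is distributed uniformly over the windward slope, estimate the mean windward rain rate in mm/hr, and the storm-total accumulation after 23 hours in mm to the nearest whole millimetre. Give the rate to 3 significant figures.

R ≈ 14.7 mm/hr; total ≈ 338 mm

Incoming column moisture flux per unit ridge length: F = V × PW = 9.01 × 32.8 = 295.528 mm·m/s.
Spread over the 21 km slope with efficiency ε = 0.29: R = ε·F/W = 0.29 × 295.528 / 21000 m = 4.081e-03 mm/s.
R = 4.081e-03 × 3600 = 14.7 mm/hr.
Over 23 h: total = 14.7 × 23 = 338.1 ≈ 338 mm.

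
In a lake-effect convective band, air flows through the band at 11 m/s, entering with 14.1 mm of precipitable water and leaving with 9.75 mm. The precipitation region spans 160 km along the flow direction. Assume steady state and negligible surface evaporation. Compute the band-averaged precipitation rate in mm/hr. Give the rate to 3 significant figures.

R ≈ 1.08 mm/hr

Column moisture flux per unit crosswind length is F = V × PW.
Inflow: F_in = 11 × 14.1 = 155.1 mm·m/s
Outflow: F_out = 11 × 9.75 = 107.25 mm·m/s
Steady-state rate R = (F_in − F_out)/L = (155.1 − 107.25) / 160000 m = 2.991e-04 mm/s.
R = 2.991e-04 × 3600 = 1.08 mm/hr.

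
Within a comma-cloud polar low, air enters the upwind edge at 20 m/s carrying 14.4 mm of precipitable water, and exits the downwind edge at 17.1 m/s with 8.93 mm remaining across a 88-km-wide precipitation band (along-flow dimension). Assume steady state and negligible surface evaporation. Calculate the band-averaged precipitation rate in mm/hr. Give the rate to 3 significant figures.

R ≈ 5.53 mm/hr

Column moisture flux per unit crosswind length is F = V × PW.
Inflow: F_in = 20 × 14.4 = 288 mm·m/s
Outflow: F_out = 17.1 × 8.93 = 152.703 mm·m/s
Steady-state rate R = (F_in − F_out)/L = (288 − 152.703) / 88000 m = 1.537e-03 mm/s.
R = 1.537e-03 × 3600 = 5.53 mm/hr.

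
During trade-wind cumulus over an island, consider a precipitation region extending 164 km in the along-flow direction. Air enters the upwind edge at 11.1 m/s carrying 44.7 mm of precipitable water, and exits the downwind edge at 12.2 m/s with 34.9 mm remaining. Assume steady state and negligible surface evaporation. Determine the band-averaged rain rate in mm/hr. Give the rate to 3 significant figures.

Column moisture flux per unit crosswind length is F = V × PW.
Inflow: F_in = 11.1 × 44.7 = 496.17 mm·m/s
Outflow: F_out = 12.2 × 34.9 = 425.78 mm·m/s
Steady-state rate R = (F_in − F_out)/L = (496.17 − 425.78) / 164000 m = 4.292e-04 mm/s.
R = 4.292e-04 × 3600 = 1.55 mm/hr.

R ≈ 1.55 mm/hr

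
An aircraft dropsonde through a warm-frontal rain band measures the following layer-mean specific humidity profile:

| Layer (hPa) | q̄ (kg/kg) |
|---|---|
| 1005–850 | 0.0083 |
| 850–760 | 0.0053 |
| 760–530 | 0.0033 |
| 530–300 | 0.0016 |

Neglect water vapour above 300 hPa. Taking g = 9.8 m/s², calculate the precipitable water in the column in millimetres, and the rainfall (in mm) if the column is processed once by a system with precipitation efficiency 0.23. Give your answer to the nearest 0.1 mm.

PW ≈ 29.5 mm; rainfall ≈ 6.8 mm

Precipitable water is the column-integrated vapour mass per unit area: PW = (1/g) Σ q̄ Δp, with q in kg/kg and Δp in Pa (1 kg/m² of water = 1 mm).
Layer 1005–850 hPa: Δp = 155 hPa = 15500 Pa, q̄ = 0.0083 kg/kg → 0.0083 × 15500 / 9.8 = 13.13 mm
Layer 850–760 hPa: Δp = 90 hPa = 9000 Pa, q̄ = 0.0053 kg/kg → 0.0053 × 9000 / 9.8 = 4.87 mm
Layer 760–530 hPa: Δp = 230 hPa = 23000 Pa, q̄ = 0.0033 kg/kg → 0.0033 × 23000 / 9.8 = 7.74 mm
Layer 530–300 hPa: Δp = 230 hPa = 23000 Pa, q̄ = 0.0016 kg/kg → 0.0016 × 23000 / 9.8 = 3.76 mm
PW = 13.13 + 4.87 + 7.74 + 3.76 = 29.50 ≈ 29.5 mm.
Rainfall = ε × PW = 0.23 × 29.5 = 6.8 mm.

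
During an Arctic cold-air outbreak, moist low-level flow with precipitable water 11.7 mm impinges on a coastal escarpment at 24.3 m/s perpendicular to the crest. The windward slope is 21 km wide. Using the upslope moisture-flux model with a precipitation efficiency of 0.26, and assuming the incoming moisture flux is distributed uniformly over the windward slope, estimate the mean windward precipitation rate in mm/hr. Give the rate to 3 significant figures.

Incoming column moisture flux per unit ridge length: F = V × PW = 24.3 × 11.7 = 284.31 mm·m/s.
Spread over the 21 km slope with efficiency ε = 0.26: R = ε·F/W = 0.26 × 284.31 / 21000 m = 3.520e-03 mm/s.
R = 3.520e-03 × 3600 = 12.7 mm/hr.

R ≈ 12.7 mm/hr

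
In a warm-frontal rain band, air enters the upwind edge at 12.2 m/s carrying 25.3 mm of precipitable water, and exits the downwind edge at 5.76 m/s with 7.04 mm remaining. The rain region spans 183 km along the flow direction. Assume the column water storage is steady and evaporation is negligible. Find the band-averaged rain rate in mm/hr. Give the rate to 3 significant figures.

R ≈ 5.27 mm/hr

Column moisture flux per unit crosswind length is F = V × PW.
Inflow: F_in = 12.2 × 25.3 = 308.66 mm·m/s
Outflow: F_out = 5.76 × 7.04 = 40.5504 mm·m/s
Steady-state rate R = (F_in − F_out)/L = (308.66 − 40.5504) / 183000 m = 1.465e-03 mm/s.
R = 1.465e-03 × 3600 = 5.27 mm/hr.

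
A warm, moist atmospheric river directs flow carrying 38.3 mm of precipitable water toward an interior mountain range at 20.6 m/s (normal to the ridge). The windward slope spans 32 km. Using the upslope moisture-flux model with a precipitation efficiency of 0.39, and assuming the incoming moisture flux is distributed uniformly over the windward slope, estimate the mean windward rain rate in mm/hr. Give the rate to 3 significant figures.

Incoming column moisture flux per unit ridge length: F = V × PW = 20.6 × 38.3 = 788.98 mm·m/s.
Spread over the 32 km slope with efficiency ε = 0.39: R = ε·F/W = 0.39 × 788.98 / 32000 m = 9.616e-03 mm/s.
R = 9.616e-03 × 3600 = 34.6 mm/hr.

R ≈ 34.6 mm/hr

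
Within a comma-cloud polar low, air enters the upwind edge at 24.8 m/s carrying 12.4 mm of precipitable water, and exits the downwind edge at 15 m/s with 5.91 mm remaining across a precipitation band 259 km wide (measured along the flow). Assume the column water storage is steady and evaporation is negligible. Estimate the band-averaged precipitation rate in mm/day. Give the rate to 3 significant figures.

R ≈ 73.0 mm/day

Column moisture flux per unit crosswind length is F = V × PW.
Inflow: F_in = 24.8 × 12.4 = 307.52 mm·m/s
Outflow: F_out = 15 × 5.91 = 88.65 mm·m/s
Steady-state rate R = (F_in − F_out)/L = (307.52 − 88.65) / 259000 m = 8.451e-04 mm/s.
R = 8.451e-04 × 3600 × 24 = 73.0 mm/day.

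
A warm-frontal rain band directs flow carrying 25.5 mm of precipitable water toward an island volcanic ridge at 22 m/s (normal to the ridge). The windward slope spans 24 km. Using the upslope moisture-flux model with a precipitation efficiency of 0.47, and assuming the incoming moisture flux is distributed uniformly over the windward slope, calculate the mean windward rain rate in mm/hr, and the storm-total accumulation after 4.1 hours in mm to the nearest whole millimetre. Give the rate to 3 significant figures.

R ≈ 39.6 mm/hr; total ≈ 162 mm

Incoming column moisture flux per unit ridge length: F = V × PW = 22 × 25.5 = 561 mm·m/s.
Spread over the 24 km slope with efficiency ε = 0.47: R = ε·F/W = 0.47 × 561 / 24000 m = 1.099e-02 mm/s.
R = 1.099e-02 × 3600 = 39.6 mm/hr.
Over 4.1 h: total = 39.6 × 4.1 = 162.36 ≈ 162 mm.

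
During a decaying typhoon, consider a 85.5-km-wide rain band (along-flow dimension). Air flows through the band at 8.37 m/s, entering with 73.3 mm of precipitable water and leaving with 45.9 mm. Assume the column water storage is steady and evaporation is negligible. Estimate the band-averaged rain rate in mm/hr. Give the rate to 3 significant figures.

R ≈ 9.66 mm/hr

Column moisture flux per unit crosswind length is F = V × PW.
Inflow: F_in = 8.37 × 73.3 = 613.521 mm·m/s
Outflow: F_out = 8.37 × 45.9 = 384.183 mm·m/s
Steady-state rate R = (F_in − F_out)/L = (613.521 − 384.183) / 85500 m = 2.682e-03 mm/s.
R = 2.682e-03 × 3600 = 9.66 mm/hr.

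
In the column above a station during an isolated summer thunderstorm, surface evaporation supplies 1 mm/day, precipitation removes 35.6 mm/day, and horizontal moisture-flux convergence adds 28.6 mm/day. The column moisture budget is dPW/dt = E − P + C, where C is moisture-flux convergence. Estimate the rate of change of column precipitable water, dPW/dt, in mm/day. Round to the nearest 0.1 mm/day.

dPW/dt ≈ -6.0 mm/day

dPW/dt = E − P + C = 1 − 35.6 + (28.6) = -6.0 mm/day.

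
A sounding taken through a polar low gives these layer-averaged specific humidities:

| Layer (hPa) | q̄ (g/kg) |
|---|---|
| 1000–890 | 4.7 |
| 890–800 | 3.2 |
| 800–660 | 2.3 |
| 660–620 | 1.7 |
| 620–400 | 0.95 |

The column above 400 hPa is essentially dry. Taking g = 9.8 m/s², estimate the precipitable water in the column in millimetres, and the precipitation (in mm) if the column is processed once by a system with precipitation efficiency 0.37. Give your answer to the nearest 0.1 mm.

Precipitable water is the column-integrated vapour mass per unit area: PW = (1/g) Σ q̄ Δp, with q in kg/kg and Δp in Pa (1 kg/m² of water = 1 mm).
Layer 1000–890 hPa: Δp = 110 hPa = 11000 Pa, q̄ = 0.0047 kg/kg → 0.0047 × 11000 / 9.8 = 5.28 mm
Layer 890–800 hPa: Δp = 90 hPa = 9000 Pa, q̄ = 0.0032 kg/kg → 0.0032 × 9000 / 9.8 = 2.94 mm
Layer 800–660 hPa: Δp = 140 hPa = 14000 Pa, q̄ = 0.0023 kg/kg → 0.0023 × 14000 / 9.8 = 3.29 mm
Layer 660–620 hPa: Δp = 40 hPa = 4000 Pa, q̄ = 0.0017 kg/kg → 0.0017 × 4000 / 9.8 = 0.69 mm
Layer 620–400 hPa: Δp = 220 hPa = 22000 Pa, q̄ = 0.00095 kg/kg → 0.00095 × 22000 / 9.8 = 2.13 mm
PW = 5.28 + 2.94 + 3.29 + 0.69 + 2.13 = 14.33 ≈ 14.3 mm.
Precipitation = ε × PW = 0.37 × 14.3 = 5.3 mm.

PW ≈ 14.3 mm; precipitation ≈ 5.3 mm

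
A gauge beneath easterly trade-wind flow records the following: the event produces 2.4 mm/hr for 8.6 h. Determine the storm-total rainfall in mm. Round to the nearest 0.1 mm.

total ≈ 20.6 mm

Total = Σ Rᵢ Δtᵢ = 2.4 × 8.6
      = 20.64 = 20.6 mm.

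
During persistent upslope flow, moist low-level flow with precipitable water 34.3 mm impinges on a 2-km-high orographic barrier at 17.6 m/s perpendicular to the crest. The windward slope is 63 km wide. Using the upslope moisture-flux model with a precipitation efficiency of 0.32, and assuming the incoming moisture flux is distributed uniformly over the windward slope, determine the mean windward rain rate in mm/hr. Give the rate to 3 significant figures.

Incoming column moisture flux per unit ridge length: F = V × PW = 17.6 × 34.3 = 603.68 mm·m/s.
Spread over the 63 km slope with efficiency ε = 0.32: R = ε·F/W = 0.32 × 603.68 / 63000 m = 3.066e-03 mm/s.
R = 3.066e-03 × 3600 = 11.0 mm/hr.

R ≈ 11.0 mm/hr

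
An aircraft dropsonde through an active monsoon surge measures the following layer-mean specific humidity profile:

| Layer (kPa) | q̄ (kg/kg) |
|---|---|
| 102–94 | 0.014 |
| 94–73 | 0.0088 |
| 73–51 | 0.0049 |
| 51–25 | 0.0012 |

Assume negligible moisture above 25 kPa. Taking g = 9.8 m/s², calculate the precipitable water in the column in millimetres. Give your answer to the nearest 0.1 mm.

PW ≈ 44.5 mm

Precipitable water is the column-integrated vapour mass per unit area: PW = (1/g) Σ q̄ Δp, with q in kg/kg and Δp in Pa (1 kg/m² of water = 1 mm).
Layer 102–94 kPa: Δp = 80 hPa = 8000 Pa, q̄ = 0.014 kg/kg → 0.014 × 8000 / 9.8 = 11.43 mm
Layer 94–73 kPa: Δp = 210 hPa = 21000 Pa, q̄ = 0.0088 kg/kg → 0.0088 × 21000 / 9.8 = 18.86 mm
Layer 73–51 kPa: Δp = 220 hPa = 22000 Pa, q̄ = 0.0049 kg/kg → 0.0049 × 22000 / 9.8 = 11.00 mm
Layer 51–25 kPa: Δp = 260 hPa = 26000 Pa, q̄ = 0.0012 kg/kg → 0.0012 × 26000 / 9.8 = 3.18 mm
PW = 11.43 + 18.86 + 11.00 + 3.18 = 44.47 ≈ 44.5 mm.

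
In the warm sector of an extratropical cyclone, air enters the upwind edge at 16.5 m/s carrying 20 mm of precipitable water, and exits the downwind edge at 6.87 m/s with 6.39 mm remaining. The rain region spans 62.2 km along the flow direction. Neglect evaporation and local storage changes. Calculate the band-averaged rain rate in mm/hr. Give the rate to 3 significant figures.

R ≈ 16.6 mm/hr

Column moisture flux per unit crosswind length is F = V × PW.
Inflow: F_in = 16.5 × 20 = 330 mm·m/s
Outflow: F_out = 6.87 × 6.39 = 43.8993 mm·m/s
Steady-state rate R = (F_in − F_out)/L = (330 − 43.8993) / 62200 m = 4.600e-03 mm/s.
R = 4.600e-03 × 3600 = 16.6 mm/hr.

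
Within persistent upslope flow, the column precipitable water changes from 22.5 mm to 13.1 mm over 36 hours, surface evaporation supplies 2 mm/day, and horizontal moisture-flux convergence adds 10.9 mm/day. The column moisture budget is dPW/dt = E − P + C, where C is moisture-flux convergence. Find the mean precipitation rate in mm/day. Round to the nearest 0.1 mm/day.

dPW/dt = (13.1 − 22.5) mm / (36/24 day) = -6.267 mm/day.
P = E + C − dPW/dt = 2 + (10.9) − (-6.267) = 19.2 mm/day.

P ≈ 19.2 mm/day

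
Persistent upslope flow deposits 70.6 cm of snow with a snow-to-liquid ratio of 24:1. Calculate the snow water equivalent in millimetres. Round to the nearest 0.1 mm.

SWE = snow depth / ratio = 70.6 cm / 24 = 2.942 cm = 29.4 mm.

SWE ≈ 29.4 mm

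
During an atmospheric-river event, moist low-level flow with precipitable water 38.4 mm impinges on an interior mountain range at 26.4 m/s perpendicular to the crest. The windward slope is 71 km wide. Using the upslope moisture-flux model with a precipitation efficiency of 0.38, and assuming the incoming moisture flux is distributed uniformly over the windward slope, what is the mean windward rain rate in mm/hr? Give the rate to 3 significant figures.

R ≈ 19.5 mm/hr

Incoming column moisture flux per unit ridge length: F = V × PW = 26.4 × 38.4 = 1013.76 mm·m/s.
Spread over the 71 km slope with efficiency ε = 0.38: R = ε·F/W = 0.38 × 1013.76 / 71000 m = 5.426e-03 mm/s.
R = 5.426e-03 × 3600 = 19.5 mm/hr.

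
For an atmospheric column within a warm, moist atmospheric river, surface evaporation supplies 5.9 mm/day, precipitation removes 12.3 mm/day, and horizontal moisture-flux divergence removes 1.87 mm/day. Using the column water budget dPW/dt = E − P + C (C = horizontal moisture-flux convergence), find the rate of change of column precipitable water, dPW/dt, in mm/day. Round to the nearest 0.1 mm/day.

dPW/dt ≈ -8.3 mm/day

dPW/dt = E − P + C = 5.9 − 12.3 + (-1.87) = -8.3 mm/day.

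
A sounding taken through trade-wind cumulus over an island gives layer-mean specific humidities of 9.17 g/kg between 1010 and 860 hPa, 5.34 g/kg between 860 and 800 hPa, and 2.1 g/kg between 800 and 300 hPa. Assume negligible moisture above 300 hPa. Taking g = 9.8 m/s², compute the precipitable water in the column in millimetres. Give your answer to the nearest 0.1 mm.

Precipitable water is the column-integrated vapour mass per unit area: PW = (1/g) Σ q̄ Δp, with q in kg/kg and Δp in Pa (1 kg/m² of water = 1 mm).
Layer 1010–860 hPa: Δp = 150 hPa = 15000 Pa, q̄ = 0.00917 kg/kg → 0.00917 × 15000 / 9.8 = 14.04 mm
Layer 860–800 hPa: Δp = 60 hPa = 6000 Pa, q̄ = 0.00534 kg/kg → 0.00534 × 6000 / 9.8 = 3.27 mm
Layer 800–300 hPa: Δp = 500 hPa = 50000 Pa, q̄ = 0.0021 kg/kg → 0.0021 × 50000 / 9.8 = 10.71 mm
PW = 14.04 + 3.27 + 10.71 = 28.02 ≈ 28.0 mm.

PW ≈ 28.0 mm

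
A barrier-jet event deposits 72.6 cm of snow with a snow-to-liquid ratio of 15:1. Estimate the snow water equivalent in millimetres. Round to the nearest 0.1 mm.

SWE ≈ 48.4 mm

SWE = snow depth / ratio = 72.6 cm / 15 = 4.840 cm = 48.4 mm.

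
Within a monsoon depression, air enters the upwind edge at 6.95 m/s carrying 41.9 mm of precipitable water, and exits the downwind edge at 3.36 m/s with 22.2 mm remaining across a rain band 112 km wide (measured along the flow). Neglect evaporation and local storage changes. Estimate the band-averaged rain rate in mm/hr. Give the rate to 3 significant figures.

R ≈ 6.96 mm/hr

Column moisture flux per unit crosswind length is F = V × PW.
Inflow: F_in = 6.95 × 41.9 = 291.205 mm·m/s
Outflow: F_out = 3.36 × 22.2 = 74.592 mm·m/s
Steady-state rate R = (F_in − F_out)/L = (291.205 − 74.592) / 112000 m = 1.934e-03 mm/s.
R = 1.934e-03 × 3600 = 6.96 mm/hr.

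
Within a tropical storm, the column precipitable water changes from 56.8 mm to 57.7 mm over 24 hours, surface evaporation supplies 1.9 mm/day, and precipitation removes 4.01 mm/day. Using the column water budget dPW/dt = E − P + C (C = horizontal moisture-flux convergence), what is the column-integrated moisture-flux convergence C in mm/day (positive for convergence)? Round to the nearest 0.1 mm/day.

C ≈ 3.0 mm/day

dPW/dt = (57.7 − 56.8) mm / (24/24 day) = +0.900 mm/day.
C = dPW/dt − E + P = (+0.900) − 1.9 + 4.01 = 3.0 mm/day.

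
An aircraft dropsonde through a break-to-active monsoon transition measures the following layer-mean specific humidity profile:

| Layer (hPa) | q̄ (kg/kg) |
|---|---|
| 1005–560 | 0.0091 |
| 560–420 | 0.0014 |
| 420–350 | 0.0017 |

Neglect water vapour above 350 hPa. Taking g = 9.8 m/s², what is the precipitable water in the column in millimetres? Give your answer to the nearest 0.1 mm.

PW ≈ 44.5 mm

Precipitable water is the column-integrated vapour mass per unit area: PW = (1/g) Σ q̄ Δp, with q in kg/kg and Δp in Pa (1 kg/m² of water = 1 mm).
Layer 1005–560 hPa: Δp = 445 hPa = 44500 Pa, q̄ = 0.0091 kg/kg → 0.0091 × 44500 / 9.8 = 41.32 mm
Layer 560–420 hPa: Δp = 140 hPa = 14000 Pa, q̄ = 0.0014 kg/kg → 0.0014 × 14000 / 9.8 = 2.00 mm
Layer 420–350 hPa: Δp = 70 hPa = 7000 Pa, q̄ = 0.0017 kg/kg → 0.0017 × 7000 / 9.8 = 1.21 mm
PW = 41.32 + 2.00 + 1.21 = 44.53 ≈ 44.5 mm.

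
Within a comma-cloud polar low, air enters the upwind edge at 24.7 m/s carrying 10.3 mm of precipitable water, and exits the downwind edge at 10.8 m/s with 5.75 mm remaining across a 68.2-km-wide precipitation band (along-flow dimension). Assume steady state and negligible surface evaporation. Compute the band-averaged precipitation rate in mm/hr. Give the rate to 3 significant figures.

R ≈ 10.2 mm/hr

Column moisture flux per unit crosswind length is F = V × PW.
Inflow: F_in = 24.7 × 10.3 = 254.41 mm·m/s
Outflow: F_out = 10.8 × 5.75 = 62.1 mm·m/s
Steady-state rate R = (F_in − F_out)/L = (254.41 − 62.1) / 68200 m = 2.820e-03 mm/s.
R = 2.820e-03 × 3600 = 10.2 mm/hr.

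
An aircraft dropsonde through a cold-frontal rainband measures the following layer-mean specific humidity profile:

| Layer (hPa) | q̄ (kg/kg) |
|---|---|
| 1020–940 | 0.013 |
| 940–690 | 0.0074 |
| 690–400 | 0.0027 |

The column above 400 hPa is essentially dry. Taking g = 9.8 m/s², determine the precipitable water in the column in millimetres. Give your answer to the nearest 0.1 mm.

Precipitable water is the column-integrated vapour mass per unit area: PW = (1/g) Σ q̄ Δp, with q in kg/kg and Δp in Pa (1 kg/m² of water = 1 mm).
Layer 1020–940 hPa: Δp = 80 hPa = 8000 Pa, q̄ = 0.013 kg/kg → 0.013 × 8000 / 9.8 = 10.61 mm
Layer 940–690 hPa: Δp = 250 hPa = 25000 Pa, q̄ = 0.0074 kg/kg → 0.0074 × 25000 / 9.8 = 18.88 mm
Layer 690–400 hPa: Δp = 290 hPa = 29000 Pa, q̄ = 0.0027 kg/kg → 0.0027 × 29000 / 9.8 = 7.99 mm
PW = 10.61 + 18.88 + 7.99 = 37.48 ≈ 37.5 mm.

PW ≈ 37.5 mm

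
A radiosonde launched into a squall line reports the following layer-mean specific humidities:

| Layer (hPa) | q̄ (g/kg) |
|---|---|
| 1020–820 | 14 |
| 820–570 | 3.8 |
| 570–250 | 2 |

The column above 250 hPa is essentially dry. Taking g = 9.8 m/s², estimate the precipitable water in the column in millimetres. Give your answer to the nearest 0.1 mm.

PW ≈ 44.8 mm

Precipitable water is the column-integrated vapour mass per unit area: PW = (1/g) Σ q̄ Δp, with q in kg/kg and Δp in Pa (1 kg/m² of water = 1 mm).
Layer 1020–820 hPa: Δp = 200 hPa = 20000 Pa, q̄ = 0.014 kg/kg → 0.014 × 20000 / 9.8 = 28.57 mm
Layer 820–570 hPa: Δp = 250 hPa = 25000 Pa, q̄ = 0.0038 kg/kg → 0.0038 × 25000 / 9.8 = 9.69 mm
Layer 570–250 hPa: Δp = 320 hPa = 32000 Pa, q̄ = 0.002 kg/kg → 0.002 × 32000 / 9.8 = 6.53 mm
PW = 28.57 + 9.69 + 6.53 = 44.79 ≈ 44.8 mm.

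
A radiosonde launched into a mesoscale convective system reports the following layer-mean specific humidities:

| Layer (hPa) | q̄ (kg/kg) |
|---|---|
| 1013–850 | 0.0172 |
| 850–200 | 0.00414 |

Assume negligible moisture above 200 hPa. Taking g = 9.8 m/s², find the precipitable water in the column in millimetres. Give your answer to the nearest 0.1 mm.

PW ≈ 56.1 mm

Precipitable water is the column-integrated vapour mass per unit area: PW = (1/g) Σ q̄ Δp, with q in kg/kg and Δp in Pa (1 kg/m² of water = 1 mm).
Layer 1013–850 hPa: Δp = 163 hPa = 16300 Pa, q̄ = 0.0172 kg/kg → 0.0172 × 16300 / 9.8 = 28.61 mm
Layer 850–200 hPa: Δp = 650 hPa = 65000 Pa, q̄ = 0.00414 kg/kg → 0.00414 × 65000 / 9.8 = 27.46 mm
PW = 28.61 + 27.46 = 56.07 ≈ 56.1 mm.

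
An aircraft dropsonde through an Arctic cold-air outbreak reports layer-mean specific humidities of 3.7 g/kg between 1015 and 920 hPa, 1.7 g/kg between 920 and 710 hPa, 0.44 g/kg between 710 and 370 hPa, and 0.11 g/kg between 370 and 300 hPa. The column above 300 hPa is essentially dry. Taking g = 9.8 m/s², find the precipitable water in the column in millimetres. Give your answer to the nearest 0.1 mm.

Precipitable water is the column-integrated vapour mass per unit area: PW = (1/g) Σ q̄ Δp, with q in kg/kg and Δp in Pa (1 kg/m² of water = 1 mm).
Layer 1015–920 hPa: Δp = 95 hPa = 9500 Pa, q̄ = 0.0037 kg/kg → 0.0037 × 9500 / 9.8 = 3.59 mm
Layer 920–710 hPa: Δp = 210 hPa = 21000 Pa, q̄ = 0.0017 kg/kg → 0.0017 × 21000 / 9.8 = 3.64 mm
Layer 710–370 hPa: Δp = 340 hPa = 34000 Pa, q̄ = 0.00044 kg/kg → 0.00044 × 34000 / 9.8 = 1.53 mm
Layer 370–300 hPa: Δp = 70 hPa = 7000 Pa, q̄ = 0.00011 kg/kg → 0.00011 × 7000 / 9.8 = 0.08 mm
PW = 3.59 + 3.64 + 1.53 + 0.08 = 8.84 ≈ 8.8 mm.

PW ≈ 8.8 mm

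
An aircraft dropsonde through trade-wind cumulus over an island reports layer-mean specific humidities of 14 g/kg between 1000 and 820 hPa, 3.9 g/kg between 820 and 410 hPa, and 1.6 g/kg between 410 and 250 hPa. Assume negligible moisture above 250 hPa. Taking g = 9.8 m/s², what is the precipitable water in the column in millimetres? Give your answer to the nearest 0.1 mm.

Precipitable water is the column-integrated vapour mass per unit area: PW = (1/g) Σ q̄ Δp, with q in kg/kg and Δp in Pa (1 kg/m² of water = 1 mm).
Layer 1000–820 hPa: Δp = 180 hPa = 18000 Pa, q̄ = 0.014 kg/kg → 0.014 × 18000 / 9.8 = 25.71 mm
Layer 820–410 hPa: Δp = 410 hPa = 41000 Pa, q̄ = 0.0039 kg/kg → 0.0039 × 41000 / 9.8 = 16.32 mm
Layer 410–250 hPa: Δp = 160 hPa = 16000 Pa, q̄ = 0.0016 kg/kg → 0.0016 × 16000 / 9.8 = 2.61 mm
PW = 25.71 + 16.32 + 2.61 = 44.64 ≈ 44.6 mm.

PW ≈ 44.6 mm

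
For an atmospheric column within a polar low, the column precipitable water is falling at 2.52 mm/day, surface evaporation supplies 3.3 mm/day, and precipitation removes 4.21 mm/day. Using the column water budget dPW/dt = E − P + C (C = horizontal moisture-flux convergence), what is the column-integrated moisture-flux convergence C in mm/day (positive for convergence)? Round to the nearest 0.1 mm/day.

C ≈ -1.6 mm/day

dPW/dt = -2.52 mm/day.
C = dPW/dt − E + P = (-2.52) − 3.3 + 4.21 = -1.6 mm/day.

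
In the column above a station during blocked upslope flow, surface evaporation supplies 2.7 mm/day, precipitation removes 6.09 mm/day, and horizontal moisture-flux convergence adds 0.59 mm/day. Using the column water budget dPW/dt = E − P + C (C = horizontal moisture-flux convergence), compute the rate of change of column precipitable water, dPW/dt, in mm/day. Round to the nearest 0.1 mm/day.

dPW/dt ≈ -2.8 mm/day

dPW/dt = E − P + C = 2.7 − 6.09 + (0.59) = -2.8 mm/day.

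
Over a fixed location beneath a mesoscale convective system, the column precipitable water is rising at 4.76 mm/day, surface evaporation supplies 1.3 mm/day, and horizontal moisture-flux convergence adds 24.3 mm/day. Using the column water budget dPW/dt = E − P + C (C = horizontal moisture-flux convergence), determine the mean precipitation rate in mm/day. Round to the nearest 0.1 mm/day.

P ≈ 20.8 mm/day

dPW/dt = +4.76 mm/day.
P = E + C − dPW/dt = 1.3 + (24.3) − (+4.76) = 20.8 mm/day.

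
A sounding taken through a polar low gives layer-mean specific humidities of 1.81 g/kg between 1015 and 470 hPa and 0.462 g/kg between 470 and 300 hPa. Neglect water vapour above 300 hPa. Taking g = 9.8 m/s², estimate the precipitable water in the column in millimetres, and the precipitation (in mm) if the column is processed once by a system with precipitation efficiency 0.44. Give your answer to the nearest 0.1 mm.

Precipitable water is the column-integrated vapour mass per unit area: PW = (1/g) Σ q̄ Δp, with q in kg/kg and Δp in Pa (1 kg/m² of water = 1 mm).
Layer 1015–470 hPa: Δp = 545 hPa = 54500 Pa, q̄ = 0.00181 kg/kg → 0.00181 × 54500 / 9.8 = 10.07 mm
Layer 470–300 hPa: Δp = 170 hPa = 17000 Pa, q̄ = 0.000462 kg/kg → 0.000462 × 17000 / 9.8 = 0.80 mm
PW = 10.07 + 0.80 = 10.87 ≈ 10.9 mm.
Precipitation = ε × PW = 0.44 × 10.9 = 4.8 mm.

PW ≈ 10.9 mm; precipitation ≈ 4.8 mm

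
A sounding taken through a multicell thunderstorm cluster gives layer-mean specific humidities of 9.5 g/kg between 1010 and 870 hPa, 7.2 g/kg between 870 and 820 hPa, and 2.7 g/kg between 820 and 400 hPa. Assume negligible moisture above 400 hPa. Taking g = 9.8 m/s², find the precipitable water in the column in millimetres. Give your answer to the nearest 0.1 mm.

PW ≈ 28.8 mm

Precipitable water is the column-integrated vapour mass per unit area: PW = (1/g) Σ q̄ Δp, with q in kg/kg and Δp in Pa (1 kg/m² of water = 1 mm).
Layer 1010–870 hPa: Δp = 140 hPa = 14000 Pa, q̄ = 0.0095 kg/kg → 0.0095 × 14000 / 9.8 = 13.57 mm
Layer 870–820 hPa: Δp = 50 hPa = 5000 Pa, q̄ = 0.0072 kg/kg → 0.0072 × 5000 / 9.8 = 3.67 mm
Layer 820–400 hPa: Δp = 420 hPa = 42000 Pa, q̄ = 0.0027 kg/kg → 0.0027 × 42000 / 9.8 = 11.57 mm
PW = 13.57 + 3.67 + 11.57 = 28.81 ≈ 28.8 mm.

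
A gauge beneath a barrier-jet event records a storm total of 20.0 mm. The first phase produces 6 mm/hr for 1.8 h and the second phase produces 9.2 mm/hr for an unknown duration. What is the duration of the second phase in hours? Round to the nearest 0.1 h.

duration ≈ 1.0 h

Known phases: 6 × 1.8 = 10.8 mm.
Remaining depth = 20.0 − 10.8 = 9.2 mm.
Duration = 9.2 / 9.2 = 1.0 h.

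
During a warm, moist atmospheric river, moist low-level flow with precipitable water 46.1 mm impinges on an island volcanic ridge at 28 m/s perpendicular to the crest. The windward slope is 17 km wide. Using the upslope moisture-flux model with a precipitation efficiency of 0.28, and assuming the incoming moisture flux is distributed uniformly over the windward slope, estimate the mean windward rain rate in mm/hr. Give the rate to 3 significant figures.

R ≈ 76.5 mm/hr

Incoming column moisture flux per unit ridge length: F = V × PW = 28 × 46.1 = 1290.8 mm·m/s.
Spread over the 17 km slope with efficiency ε = 0.28: R = ε·F/W = 0.28 × 1290.8 / 17000 m = 2.126e-02 mm/s.
R = 2.126e-02 × 3600 = 76.5 mm/hr.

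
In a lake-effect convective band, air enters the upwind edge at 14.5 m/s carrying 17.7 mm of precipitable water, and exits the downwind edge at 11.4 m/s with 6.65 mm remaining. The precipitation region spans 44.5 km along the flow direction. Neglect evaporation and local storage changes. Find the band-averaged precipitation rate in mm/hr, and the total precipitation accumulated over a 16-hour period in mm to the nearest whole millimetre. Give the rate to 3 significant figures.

Column moisture flux per unit crosswind length is F = V × PW.
Inflow: F_in = 14.5 × 17.7 = 256.65 mm·m/s
Outflow: F_out = 11.4 × 6.65 = 75.81 mm·m/s
Steady-state rate R = (F_in − F_out)/L = (256.65 − 75.81) / 44500 m = 4.064e-03 mm/s.
R = 4.064e-03 × 3600 = 14.6 mm/hr.
Over 16 h: total = 14.6 × 16 = 233.6 ≈ 234 mm.

R ≈ 14.6 mm/hr; total ≈ 234 mm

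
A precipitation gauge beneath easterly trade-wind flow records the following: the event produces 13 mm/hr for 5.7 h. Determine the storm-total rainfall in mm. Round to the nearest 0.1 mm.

total ≈ 74.1 mm

Total = Σ Rᵢ Δtᵢ = 13 × 5.7
      = 74.1 = 74.1 mm.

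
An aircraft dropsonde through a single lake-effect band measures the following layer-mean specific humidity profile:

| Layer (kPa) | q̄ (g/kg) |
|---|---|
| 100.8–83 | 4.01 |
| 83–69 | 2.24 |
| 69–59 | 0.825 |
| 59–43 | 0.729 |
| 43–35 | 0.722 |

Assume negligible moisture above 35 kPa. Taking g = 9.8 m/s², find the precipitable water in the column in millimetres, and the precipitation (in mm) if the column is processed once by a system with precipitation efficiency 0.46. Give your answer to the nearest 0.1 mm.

PW ≈ 13.1 mm; precipitation ≈ 6.0 mm

Precipitable water is the column-integrated vapour mass per unit area: PW = (1/g) Σ q̄ Δp, with q in kg/kg and Δp in Pa (1 kg/m² of water = 1 mm).
Layer 100.8–83 kPa: Δp = 178 hPa = 17800 Pa, q̄ = 0.00401 kg/kg → 0.00401 × 17800 / 9.8 = 7.28 mm
Layer 83–69 kPa: Δp = 140 hPa = 14000 Pa, q̄ = 0.00224 kg/kg → 0.00224 × 14000 / 9.8 = 3.20 mm
Layer 69–59 kPa: Δp = 100 hPa = 10000 Pa, q̄ = 0.000825 kg/kg → 0.000825 × 10000 / 9.8 = 0.84 mm
Layer 59–43 kPa: Δp = 160 hPa = 16000 Pa, q̄ = 0.000729 kg/kg → 0.000729 × 16000 / 9.8 = 1.19 mm
Layer 43–35 kPa: Δp = 80 hPa = 8000 Pa, q̄ = 0.000722 kg/kg → 0.000722 × 8000 / 9.8 = 0.59 mm
PW = 7.28 + 3.20 + 0.84 + 1.19 + 0.59 = 13.10 ≈ 13.1 mm.
Precipitation = ε × PW = 0.46 × 13.1 = 6.0 mm.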